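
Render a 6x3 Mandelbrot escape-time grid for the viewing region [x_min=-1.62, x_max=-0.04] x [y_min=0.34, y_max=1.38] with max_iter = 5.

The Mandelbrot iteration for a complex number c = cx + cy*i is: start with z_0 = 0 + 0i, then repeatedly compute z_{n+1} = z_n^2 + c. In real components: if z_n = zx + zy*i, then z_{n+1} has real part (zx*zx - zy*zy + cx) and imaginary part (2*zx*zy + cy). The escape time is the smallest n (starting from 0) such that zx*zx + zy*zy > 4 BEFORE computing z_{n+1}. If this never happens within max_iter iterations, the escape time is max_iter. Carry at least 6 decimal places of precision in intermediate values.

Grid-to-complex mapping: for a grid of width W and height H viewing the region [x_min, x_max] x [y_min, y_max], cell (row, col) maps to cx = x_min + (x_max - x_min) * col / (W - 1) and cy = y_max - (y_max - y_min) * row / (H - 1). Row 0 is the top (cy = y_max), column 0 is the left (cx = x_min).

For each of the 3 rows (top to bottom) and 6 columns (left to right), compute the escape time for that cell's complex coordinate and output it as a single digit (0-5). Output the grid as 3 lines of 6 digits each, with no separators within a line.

Answer: 122222
333455
455555

Derivation:
(row=0, col=0): c = -1.6200 + 1.3800i → escape time 1
(row=0, col=1): c = -1.3040 + 1.3800i → escape time 2
(row=0, col=2): c = -0.9880 + 1.3800i → escape time 2
(row=0, col=3): c = -0.6720 + 1.3800i → escape time 2
(row=0, col=4): c = -0.3560 + 1.3800i → escape time 2
(row=0, col=5): c = -0.0400 + 1.3800i → escape time 2
(row=1, col=0): c = -1.6200 + 0.8600i → escape time 3
(row=1, col=1): c = -1.3040 + 0.8600i → escape time 3
(row=1, col=2): c = -0.9880 + 0.8600i → escape time 3
(row=1, col=3): c = -0.6720 + 0.8600i → escape time 4
(row=1, col=4): c = -0.3560 + 0.8600i → escape time 5
(row=1, col=5): c = -0.0400 + 0.8600i → escape time 5
(row=2, col=0): c = -1.6200 + 0.3400i → escape time 4
(row=2, col=1): c = -1.3040 + 0.3400i → escape time 5
(row=2, col=2): c = -0.9880 + 0.3400i → escape time 5
(row=2, col=3): c = -0.6720 + 0.3400i → escape time 5
(row=2, col=4): c = -0.3560 + 0.3400i → escape time 5
(row=2, col=5): c = -0.0400 + 0.3400i → escape time 5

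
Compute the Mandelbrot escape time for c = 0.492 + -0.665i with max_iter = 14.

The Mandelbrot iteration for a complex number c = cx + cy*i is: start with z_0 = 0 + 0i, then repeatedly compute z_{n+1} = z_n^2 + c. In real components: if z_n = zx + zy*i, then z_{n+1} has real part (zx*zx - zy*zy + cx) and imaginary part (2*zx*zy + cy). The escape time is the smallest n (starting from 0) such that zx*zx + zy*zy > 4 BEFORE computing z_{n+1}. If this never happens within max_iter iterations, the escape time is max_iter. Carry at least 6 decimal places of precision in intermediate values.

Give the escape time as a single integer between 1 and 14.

z_0 = 0 + 0i, c = 0.4920 + -0.6650i
Iter 1: z = 0.4920 + -0.6650i, |z|^2 = 0.6843
Iter 2: z = 0.2918 + -1.3194i, |z|^2 = 1.8259
Iter 3: z = -1.1635 + -1.4351i, |z|^2 = 3.4133
Iter 4: z = -0.2136 + 2.6746i, |z|^2 = 7.1989
Escaped at iteration 4

Answer: 4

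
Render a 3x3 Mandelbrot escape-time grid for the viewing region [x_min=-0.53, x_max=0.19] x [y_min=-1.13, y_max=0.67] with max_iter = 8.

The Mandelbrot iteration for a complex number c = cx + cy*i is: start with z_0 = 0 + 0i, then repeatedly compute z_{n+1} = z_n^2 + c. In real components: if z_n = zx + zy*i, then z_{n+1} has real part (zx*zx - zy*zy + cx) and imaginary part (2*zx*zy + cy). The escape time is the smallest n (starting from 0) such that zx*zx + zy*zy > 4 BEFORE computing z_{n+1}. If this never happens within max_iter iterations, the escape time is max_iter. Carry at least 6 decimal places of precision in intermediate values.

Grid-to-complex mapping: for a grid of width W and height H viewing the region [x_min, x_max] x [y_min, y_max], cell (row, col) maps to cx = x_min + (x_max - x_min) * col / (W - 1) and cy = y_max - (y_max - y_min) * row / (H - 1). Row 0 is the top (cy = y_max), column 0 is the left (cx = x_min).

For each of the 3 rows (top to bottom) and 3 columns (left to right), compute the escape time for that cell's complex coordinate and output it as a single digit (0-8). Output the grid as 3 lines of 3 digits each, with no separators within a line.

(row=0, col=0): c = -0.5300 + 0.6700i → escape time 8
(row=0, col=1): c = -0.1700 + 0.6700i → escape time 8
(row=0, col=2): c = 0.1900 + 0.6700i → escape time 8
(row=1, col=0): c = -0.5300 + -0.2300i → escape time 8
(row=1, col=1): c = -0.1700 + -0.2300i → escape time 8
(row=1, col=2): c = 0.1900 + -0.2300i → escape time 8
(row=2, col=0): c = -0.5300 + -1.1300i → escape time 3
(row=2, col=1): c = -0.1700 + -1.1300i → escape time 6
(row=2, col=2): c = 0.1900 + -1.1300i → escape time 3

Answer: 888
888
363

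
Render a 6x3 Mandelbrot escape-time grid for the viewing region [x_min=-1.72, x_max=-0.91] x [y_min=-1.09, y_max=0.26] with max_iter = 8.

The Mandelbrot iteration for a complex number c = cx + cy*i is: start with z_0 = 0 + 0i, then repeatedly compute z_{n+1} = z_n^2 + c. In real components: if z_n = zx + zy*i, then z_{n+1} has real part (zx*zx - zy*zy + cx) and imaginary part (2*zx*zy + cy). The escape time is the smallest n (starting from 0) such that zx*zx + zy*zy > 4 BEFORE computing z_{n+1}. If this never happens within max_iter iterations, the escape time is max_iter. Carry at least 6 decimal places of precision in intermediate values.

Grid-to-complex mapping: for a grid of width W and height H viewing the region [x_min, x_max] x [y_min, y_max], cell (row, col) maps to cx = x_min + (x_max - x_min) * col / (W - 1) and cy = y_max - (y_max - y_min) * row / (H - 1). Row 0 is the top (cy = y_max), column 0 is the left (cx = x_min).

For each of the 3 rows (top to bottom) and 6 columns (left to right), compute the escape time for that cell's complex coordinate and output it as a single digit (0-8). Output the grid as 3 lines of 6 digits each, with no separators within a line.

Answer: 455888
334867
122333

Derivation:
(row=0, col=0): c = -1.7200 + 0.2600i → escape time 4
(row=0, col=1): c = -1.5580 + 0.2600i → escape time 5
(row=0, col=2): c = -1.3960 + 0.2600i → escape time 5
(row=0, col=3): c = -1.2340 + 0.2600i → escape time 8
(row=0, col=4): c = -1.0720 + 0.2600i → escape time 8
(row=0, col=5): c = -0.9100 + 0.2600i → escape time 8
(row=1, col=0): c = -1.7200 + -0.4150i → escape time 3
(row=1, col=1): c = -1.5580 + -0.4150i → escape time 3
(row=1, col=2): c = -1.3960 + -0.4150i → escape time 4
(row=1, col=3): c = -1.2340 + -0.4150i → escape time 8
(row=1, col=4): c = -1.0720 + -0.4150i → escape time 6
(row=1, col=5): c = -0.9100 + -0.4150i → escape time 7
(row=2, col=0): c = -1.7200 + -1.0900i → escape time 1
(row=2, col=1): c = -1.5580 + -1.0900i → escape time 2
(row=2, col=2): c = -1.3960 + -1.0900i → escape time 2
(row=2, col=3): c = -1.2340 + -1.0900i → escape time 3
(row=2, col=4): c = -1.0720 + -1.0900i → escape time 3
(row=2, col=5): c = -0.9100 + -1.0900i → escape time 3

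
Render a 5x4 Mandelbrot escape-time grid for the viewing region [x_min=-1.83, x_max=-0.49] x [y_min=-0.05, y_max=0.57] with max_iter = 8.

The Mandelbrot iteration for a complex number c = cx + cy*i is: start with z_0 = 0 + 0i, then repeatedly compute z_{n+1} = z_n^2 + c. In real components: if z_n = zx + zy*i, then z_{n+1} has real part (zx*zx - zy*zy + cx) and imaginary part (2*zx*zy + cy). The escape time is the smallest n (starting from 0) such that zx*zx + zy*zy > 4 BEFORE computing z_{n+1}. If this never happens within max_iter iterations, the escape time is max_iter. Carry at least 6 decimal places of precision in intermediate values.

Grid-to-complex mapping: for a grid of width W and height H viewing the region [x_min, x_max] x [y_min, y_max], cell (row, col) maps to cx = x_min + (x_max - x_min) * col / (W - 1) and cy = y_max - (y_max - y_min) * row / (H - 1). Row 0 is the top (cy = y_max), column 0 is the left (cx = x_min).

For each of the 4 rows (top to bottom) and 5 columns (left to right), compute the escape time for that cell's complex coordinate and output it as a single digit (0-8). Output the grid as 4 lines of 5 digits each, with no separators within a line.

(row=0, col=0): c = -1.8300 + 0.5700i → escape time 3
(row=0, col=1): c = -1.4950 + 0.5700i → escape time 3
(row=0, col=2): c = -1.1600 + 0.5700i → escape time 4
(row=0, col=3): c = -0.8250 + 0.5700i → escape time 5
(row=0, col=4): c = -0.4900 + 0.5700i → escape time 8
(row=1, col=0): c = -1.8300 + 0.3633i → escape time 3
(row=1, col=1): c = -1.4950 + 0.3633i → escape time 4
(row=1, col=2): c = -1.1600 + 0.3633i → escape time 8
(row=1, col=3): c = -0.8250 + 0.3633i → escape time 8
(row=1, col=4): c = -0.4900 + 0.3633i → escape time 8
(row=2, col=0): c = -1.8300 + 0.1567i → escape time 4
(row=2, col=1): c = -1.4950 + 0.1567i → escape time 6
(row=2, col=2): c = -1.1600 + 0.1567i → escape time 8
(row=2, col=3): c = -0.8250 + 0.1567i → escape time 8
(row=2, col=4): c = -0.4900 + 0.1567i → escape time 8
(row=3, col=0): c = -1.8300 + -0.0500i → escape time 6
(row=3, col=1): c = -1.4950 + -0.0500i → escape time 8
(row=3, col=2): c = -1.1600 + -0.0500i → escape time 8
(row=3, col=3): c = -0.8250 + -0.0500i → escape time 8
(row=3, col=4): c = -0.4900 + -0.0500i → escape time 8

Answer: 33458
34888
46888
68888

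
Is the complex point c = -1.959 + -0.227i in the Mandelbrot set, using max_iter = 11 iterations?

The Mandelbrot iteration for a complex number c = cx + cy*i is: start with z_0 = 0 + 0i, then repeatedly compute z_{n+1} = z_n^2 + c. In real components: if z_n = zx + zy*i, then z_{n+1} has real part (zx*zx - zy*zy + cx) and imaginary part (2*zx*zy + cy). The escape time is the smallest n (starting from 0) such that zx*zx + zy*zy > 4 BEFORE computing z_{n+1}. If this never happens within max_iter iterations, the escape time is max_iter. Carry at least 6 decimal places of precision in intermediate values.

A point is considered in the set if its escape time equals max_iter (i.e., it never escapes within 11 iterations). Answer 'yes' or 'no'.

z_0 = 0 + 0i, c = -1.9590 + -0.2270i
Iter 1: z = -1.9590 + -0.2270i, |z|^2 = 3.8892
Iter 2: z = 1.8272 + 0.6624i, |z|^2 = 3.7772
Iter 3: z = 0.9407 + 2.1936i, |z|^2 = 5.6967
Escaped at iteration 3

Answer: no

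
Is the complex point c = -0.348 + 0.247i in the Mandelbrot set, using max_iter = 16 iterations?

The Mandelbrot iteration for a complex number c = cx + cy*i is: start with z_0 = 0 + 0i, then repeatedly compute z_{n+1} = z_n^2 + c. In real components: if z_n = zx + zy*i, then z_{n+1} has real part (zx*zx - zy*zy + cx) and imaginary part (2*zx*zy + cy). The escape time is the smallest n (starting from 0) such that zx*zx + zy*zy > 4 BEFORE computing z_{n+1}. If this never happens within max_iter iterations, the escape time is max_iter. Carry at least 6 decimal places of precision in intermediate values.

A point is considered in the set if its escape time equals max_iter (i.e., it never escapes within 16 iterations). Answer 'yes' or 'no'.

z_0 = 0 + 0i, c = -0.3480 + 0.2470i
Iter 1: z = -0.3480 + 0.2470i, |z|^2 = 0.1821
Iter 2: z = -0.2879 + 0.0751i, |z|^2 = 0.0885
Iter 3: z = -0.2707 + 0.2038i, |z|^2 = 0.1148
Iter 4: z = -0.3162 + 0.1367i, |z|^2 = 0.1187
Iter 5: z = -0.2667 + 0.1606i, |z|^2 = 0.0969
Iter 6: z = -0.3027 + 0.1614i, |z|^2 = 0.1176
Iter 7: z = -0.2824 + 0.1493i, |z|^2 = 0.1021
Iter 8: z = -0.2905 + 0.1627i, |z|^2 = 0.1109
Iter 9: z = -0.2900 + 0.1525i, |z|^2 = 0.1074
Iter 10: z = -0.2871 + 0.1585i, |z|^2 = 0.1076
Iter 11: z = -0.2907 + 0.1560i, |z|^2 = 0.1088
Iter 12: z = -0.2878 + 0.1563i, |z|^2 = 0.1073
Iter 13: z = -0.2896 + 0.1570i, |z|^2 = 0.1085
Iter 14: z = -0.2888 + 0.1561i, |z|^2 = 0.1078
Iter 15: z = -0.2890 + 0.1569i, |z|^2 = 0.1081
Did not escape in 16 iterations → in set

Answer: yes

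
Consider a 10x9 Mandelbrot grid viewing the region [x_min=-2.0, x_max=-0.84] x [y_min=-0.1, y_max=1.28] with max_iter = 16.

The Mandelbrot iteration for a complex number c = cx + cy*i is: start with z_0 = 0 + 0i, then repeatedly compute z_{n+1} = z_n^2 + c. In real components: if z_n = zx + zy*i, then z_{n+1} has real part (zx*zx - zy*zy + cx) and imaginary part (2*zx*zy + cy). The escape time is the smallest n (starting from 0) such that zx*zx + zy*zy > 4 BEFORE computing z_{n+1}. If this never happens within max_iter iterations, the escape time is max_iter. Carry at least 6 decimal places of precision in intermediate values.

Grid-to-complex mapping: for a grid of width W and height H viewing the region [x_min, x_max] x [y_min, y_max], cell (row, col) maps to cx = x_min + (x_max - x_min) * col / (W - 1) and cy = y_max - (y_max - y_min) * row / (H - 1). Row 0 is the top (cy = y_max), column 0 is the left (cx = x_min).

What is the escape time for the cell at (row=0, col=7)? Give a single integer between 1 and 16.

z_0 = 0 + 0i, c = -1.0978 + 1.2800i
Iter 1: z = -1.0978 + 1.2800i, |z|^2 = 2.8435
Iter 2: z = -1.5311 + -1.5303i, |z|^2 = 4.6860
Escaped at iteration 2

Answer: 2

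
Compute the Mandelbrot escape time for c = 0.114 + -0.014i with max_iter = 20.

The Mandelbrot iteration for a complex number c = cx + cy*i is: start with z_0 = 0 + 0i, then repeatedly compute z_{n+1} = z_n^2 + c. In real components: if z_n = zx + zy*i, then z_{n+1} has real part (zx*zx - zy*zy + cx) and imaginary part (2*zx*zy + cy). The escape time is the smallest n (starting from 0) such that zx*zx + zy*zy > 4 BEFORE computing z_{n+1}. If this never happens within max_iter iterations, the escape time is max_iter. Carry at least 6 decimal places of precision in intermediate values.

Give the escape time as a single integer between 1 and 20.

z_0 = 0 + 0i, c = 0.1140 + -0.0140i
Iter 1: z = 0.1140 + -0.0140i, |z|^2 = 0.0132
Iter 2: z = 0.1268 + -0.0172i, |z|^2 = 0.0164
Iter 3: z = 0.1298 + -0.0184i, |z|^2 = 0.0172
Iter 4: z = 0.1305 + -0.0188i, |z|^2 = 0.0174
Iter 5: z = 0.1307 + -0.0189i, |z|^2 = 0.0174
Iter 6: z = 0.1307 + -0.0189i, |z|^2 = 0.0174
Iter 7: z = 0.1307 + -0.0190i, |z|^2 = 0.0174
Iter 8: z = 0.1307 + -0.0190i, |z|^2 = 0.0174
Iter 9: z = 0.1307 + -0.0190i, |z|^2 = 0.0174
Iter 10: z = 0.1307 + -0.0190i, |z|^2 = 0.0175
Iter 11: z = 0.1307 + -0.0190i, |z|^2 = 0.0175
Iter 12: z = 0.1307 + -0.0190i, |z|^2 = 0.0175
Iter 13: z = 0.1307 + -0.0190i, |z|^2 = 0.0175
Iter 14: z = 0.1307 + -0.0190i, |z|^2 = 0.0175
Iter 15: z = 0.1307 + -0.0190i, |z|^2 = 0.0175
Iter 16: z = 0.1307 + -0.0190i, |z|^2 = 0.0175
Iter 17: z = 0.1307 + -0.0190i, |z|^2 = 0.0175
Iter 18: z = 0.1307 + -0.0190i, |z|^2 = 0.0175
Iter 19: z = 0.1307 + -0.0190i, |z|^2 = 0.0175

Answer: 20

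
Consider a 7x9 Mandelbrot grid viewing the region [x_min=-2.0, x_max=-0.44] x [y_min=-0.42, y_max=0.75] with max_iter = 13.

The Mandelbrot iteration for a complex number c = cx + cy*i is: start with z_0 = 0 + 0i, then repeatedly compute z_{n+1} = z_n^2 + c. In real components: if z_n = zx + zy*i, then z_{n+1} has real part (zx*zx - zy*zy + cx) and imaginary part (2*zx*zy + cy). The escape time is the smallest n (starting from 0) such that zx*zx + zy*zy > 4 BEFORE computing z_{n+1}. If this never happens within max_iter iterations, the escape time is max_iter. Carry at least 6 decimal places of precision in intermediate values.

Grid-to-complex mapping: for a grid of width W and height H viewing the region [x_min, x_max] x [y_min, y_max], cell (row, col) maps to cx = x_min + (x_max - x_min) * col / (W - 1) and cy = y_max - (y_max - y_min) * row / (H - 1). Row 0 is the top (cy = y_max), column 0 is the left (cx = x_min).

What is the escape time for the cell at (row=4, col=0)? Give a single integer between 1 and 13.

Answer: 1

Derivation:
z_0 = 0 + 0i, c = -2.0000 + 0.1650i
Iter 1: z = -2.0000 + 0.1650i, |z|^2 = 4.0272
Escaped at iteration 1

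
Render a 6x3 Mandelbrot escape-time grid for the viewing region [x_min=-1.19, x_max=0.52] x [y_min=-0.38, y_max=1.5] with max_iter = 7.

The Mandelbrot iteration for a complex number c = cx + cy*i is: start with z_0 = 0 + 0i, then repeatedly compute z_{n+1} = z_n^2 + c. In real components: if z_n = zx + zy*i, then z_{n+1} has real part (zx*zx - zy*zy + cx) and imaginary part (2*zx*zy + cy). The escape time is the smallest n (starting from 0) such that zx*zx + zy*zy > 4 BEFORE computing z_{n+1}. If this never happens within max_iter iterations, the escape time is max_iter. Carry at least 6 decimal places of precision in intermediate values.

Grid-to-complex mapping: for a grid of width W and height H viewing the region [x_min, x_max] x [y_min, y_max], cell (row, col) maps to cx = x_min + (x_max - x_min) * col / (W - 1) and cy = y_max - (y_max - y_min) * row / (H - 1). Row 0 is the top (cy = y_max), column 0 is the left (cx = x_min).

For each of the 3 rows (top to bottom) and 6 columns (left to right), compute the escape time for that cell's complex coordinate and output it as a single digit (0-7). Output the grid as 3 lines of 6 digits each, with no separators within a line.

(row=0, col=0): c = -1.1900 + 1.5000i → escape time 2
(row=0, col=1): c = -0.8480 + 1.5000i → escape time 2
(row=0, col=2): c = -0.5060 + 1.5000i → escape time 2
(row=0, col=3): c = -0.1640 + 1.5000i → escape time 2
(row=0, col=4): c = 0.1780 + 1.5000i → escape time 2
(row=0, col=5): c = 0.5200 + 1.5000i → escape time 2
(row=1, col=0): c = -1.1900 + 0.5600i → escape time 4
(row=1, col=1): c = -0.8480 + 0.5600i → escape time 5
(row=1, col=2): c = -0.5060 + 0.5600i → escape time 7
(row=1, col=3): c = -0.1640 + 0.5600i → escape time 7
(row=1, col=4): c = 0.1780 + 0.5600i → escape time 7
(row=1, col=5): c = 0.5200 + 0.5600i → escape time 4
(row=2, col=0): c = -1.1900 + -0.3800i → escape time 7
(row=2, col=1): c = -0.8480 + -0.3800i → escape time 7
(row=2, col=2): c = -0.5060 + -0.3800i → escape time 7
(row=2, col=3): c = -0.1640 + -0.3800i → escape time 7
(row=2, col=4): c = 0.1780 + -0.3800i → escape time 7
(row=2, col=5): c = 0.5200 + -0.3800i → escape time 5

Answer: 222222
457774
777775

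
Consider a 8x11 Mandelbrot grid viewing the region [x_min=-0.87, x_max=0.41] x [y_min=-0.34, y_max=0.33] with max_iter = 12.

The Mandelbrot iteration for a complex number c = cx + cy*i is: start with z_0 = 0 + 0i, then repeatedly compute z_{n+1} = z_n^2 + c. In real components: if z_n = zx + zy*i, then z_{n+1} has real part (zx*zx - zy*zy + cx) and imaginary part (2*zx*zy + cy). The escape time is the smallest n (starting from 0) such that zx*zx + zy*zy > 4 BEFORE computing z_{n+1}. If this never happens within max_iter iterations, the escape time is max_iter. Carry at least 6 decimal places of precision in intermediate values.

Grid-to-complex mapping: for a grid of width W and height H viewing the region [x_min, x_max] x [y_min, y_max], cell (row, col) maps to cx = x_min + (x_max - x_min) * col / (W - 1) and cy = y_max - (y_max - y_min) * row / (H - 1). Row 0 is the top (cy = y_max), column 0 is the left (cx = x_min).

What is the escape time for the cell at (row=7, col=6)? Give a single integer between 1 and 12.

z_0 = 0 + 0i, c = 0.2271 + -0.1390i
Iter 1: z = 0.2271 + -0.1390i, |z|^2 = 0.0709
Iter 2: z = 0.2594 + -0.2021i, |z|^2 = 0.1082
Iter 3: z = 0.2536 + -0.2439i, |z|^2 = 0.1238
Iter 4: z = 0.2320 + -0.2627i, |z|^2 = 0.1228
Iter 5: z = 0.2119 + -0.2609i, |z|^2 = 0.1130
Iter 6: z = 0.2040 + -0.2496i, |z|^2 = 0.1039
Iter 7: z = 0.2065 + -0.2408i, |z|^2 = 0.1006
Iter 8: z = 0.2118 + -0.2385i, |z|^2 = 0.1017
Iter 9: z = 0.2151 + -0.2400i, |z|^2 = 0.1039
Iter 10: z = 0.2158 + -0.2423i, |z|^2 = 0.1053
Iter 11: z = 0.2150 + -0.2436i, |z|^2 = 0.1056

Answer: 12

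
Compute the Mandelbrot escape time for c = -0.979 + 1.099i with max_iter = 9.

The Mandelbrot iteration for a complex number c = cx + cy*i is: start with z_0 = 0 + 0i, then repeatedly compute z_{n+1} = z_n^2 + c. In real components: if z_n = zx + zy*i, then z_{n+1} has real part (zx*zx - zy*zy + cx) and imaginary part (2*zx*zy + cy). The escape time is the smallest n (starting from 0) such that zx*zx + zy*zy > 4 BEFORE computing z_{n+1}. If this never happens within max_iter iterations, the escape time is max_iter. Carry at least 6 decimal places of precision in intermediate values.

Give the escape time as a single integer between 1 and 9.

Answer: 3

Derivation:
z_0 = 0 + 0i, c = -0.9790 + 1.0990i
Iter 1: z = -0.9790 + 1.0990i, |z|^2 = 2.1662
Iter 2: z = -1.2284 + -1.0528i, |z|^2 = 2.6173
Iter 3: z = -0.5786 + 3.6855i, |z|^2 = 13.9180
Escaped at iteration 3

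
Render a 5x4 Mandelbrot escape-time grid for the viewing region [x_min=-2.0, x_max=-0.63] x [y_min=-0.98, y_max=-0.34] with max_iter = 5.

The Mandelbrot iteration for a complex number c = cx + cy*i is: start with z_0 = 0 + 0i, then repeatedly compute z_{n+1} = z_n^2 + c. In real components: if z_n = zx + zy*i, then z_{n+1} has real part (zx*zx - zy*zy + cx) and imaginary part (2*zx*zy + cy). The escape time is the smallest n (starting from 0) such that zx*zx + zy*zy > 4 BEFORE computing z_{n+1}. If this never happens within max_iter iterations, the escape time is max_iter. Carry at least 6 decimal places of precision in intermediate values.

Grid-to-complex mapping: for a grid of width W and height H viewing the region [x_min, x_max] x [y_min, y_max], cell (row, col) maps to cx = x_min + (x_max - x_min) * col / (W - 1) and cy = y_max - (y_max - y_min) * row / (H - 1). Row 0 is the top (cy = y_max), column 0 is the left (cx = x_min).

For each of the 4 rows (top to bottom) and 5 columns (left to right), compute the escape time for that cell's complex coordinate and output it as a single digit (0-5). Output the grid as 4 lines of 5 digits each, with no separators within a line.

Answer: 14555
13355
13345
12334

Derivation:
(row=0, col=0): c = -2.0000 + -0.3400i → escape time 1
(row=0, col=1): c = -1.6575 + -0.3400i → escape time 4
(row=0, col=2): c = -1.3150 + -0.3400i → escape time 5
(row=0, col=3): c = -0.9725 + -0.3400i → escape time 5
(row=0, col=4): c = -0.6300 + -0.3400i → escape time 5
(row=1, col=0): c = -2.0000 + -0.5533i → escape time 1
(row=1, col=1): c = -1.6575 + -0.5533i → escape time 3
(row=1, col=2): c = -1.3150 + -0.5533i → escape time 3
(row=1, col=3): c = -0.9725 + -0.5533i → escape time 5
(row=1, col=4): c = -0.6300 + -0.5533i → escape time 5
(row=2, col=0): c = -2.0000 + -0.7667i → escape time 1
(row=2, col=1): c = -1.6575 + -0.7667i → escape time 3
(row=2, col=2): c = -1.3150 + -0.7667i → escape time 3
(row=2, col=3): c = -0.9725 + -0.7667i → escape time 4
(row=2, col=4): c = -0.6300 + -0.7667i → escape time 5
(row=3, col=0): c = -2.0000 + -0.9800i → escape time 1
(row=3, col=1): c = -1.6575 + -0.9800i → escape time 2
(row=3, col=2): c = -1.3150 + -0.9800i → escape time 3
(row=3, col=3): c = -0.9725 + -0.9800i → escape time 3
(row=3, col=4): c = -0.6300 + -0.9800i → escape time 4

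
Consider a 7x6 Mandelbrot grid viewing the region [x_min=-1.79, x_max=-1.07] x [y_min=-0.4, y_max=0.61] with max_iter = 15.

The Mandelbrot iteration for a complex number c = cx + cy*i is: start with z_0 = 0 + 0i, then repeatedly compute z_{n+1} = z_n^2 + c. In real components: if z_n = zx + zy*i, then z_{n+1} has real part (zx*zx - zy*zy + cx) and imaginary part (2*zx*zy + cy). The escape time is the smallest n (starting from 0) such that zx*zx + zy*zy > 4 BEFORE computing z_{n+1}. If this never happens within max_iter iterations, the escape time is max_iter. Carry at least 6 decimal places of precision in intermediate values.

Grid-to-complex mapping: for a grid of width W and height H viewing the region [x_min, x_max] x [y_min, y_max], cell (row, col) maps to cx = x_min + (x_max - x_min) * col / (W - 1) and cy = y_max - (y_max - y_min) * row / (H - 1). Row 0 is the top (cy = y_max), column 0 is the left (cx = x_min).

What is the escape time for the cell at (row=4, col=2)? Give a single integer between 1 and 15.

Answer: 5

Derivation:
z_0 = 0 + 0i, c = -1.5500 + -0.1980i
Iter 1: z = -1.5500 + -0.1980i, |z|^2 = 2.4417
Iter 2: z = 0.8133 + 0.4158i, |z|^2 = 0.8343
Iter 3: z = -1.0614 + 0.4783i, |z|^2 = 1.3555
Iter 4: z = -0.6522 + -1.2135i, |z|^2 = 1.8978
Iter 5: z = -2.5972 + 1.3847i, |z|^2 = 8.6627
Escaped at iteration 5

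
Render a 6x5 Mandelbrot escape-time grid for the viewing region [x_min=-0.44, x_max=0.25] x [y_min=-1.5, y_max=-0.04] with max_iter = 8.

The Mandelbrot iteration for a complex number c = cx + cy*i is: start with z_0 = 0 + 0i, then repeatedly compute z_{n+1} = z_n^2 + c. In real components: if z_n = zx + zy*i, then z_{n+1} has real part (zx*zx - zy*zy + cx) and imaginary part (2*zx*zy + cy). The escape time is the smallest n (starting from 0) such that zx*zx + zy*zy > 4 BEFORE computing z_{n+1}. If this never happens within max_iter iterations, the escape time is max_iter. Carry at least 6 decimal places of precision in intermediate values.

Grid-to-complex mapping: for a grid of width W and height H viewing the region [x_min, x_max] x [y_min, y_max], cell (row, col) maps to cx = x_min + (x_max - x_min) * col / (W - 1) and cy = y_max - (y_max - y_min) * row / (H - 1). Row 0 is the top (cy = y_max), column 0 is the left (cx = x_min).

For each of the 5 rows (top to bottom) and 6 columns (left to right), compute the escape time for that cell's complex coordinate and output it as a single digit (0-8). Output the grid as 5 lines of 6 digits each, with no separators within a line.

(row=0, col=0): c = -0.4400 + -0.0400i → escape time 8
(row=0, col=1): c = -0.3020 + -0.0400i → escape time 8
(row=0, col=2): c = -0.1640 + -0.0400i → escape time 8
(row=0, col=3): c = -0.0260 + -0.0400i → escape time 8
(row=0, col=4): c = 0.1120 + -0.0400i → escape time 8
(row=0, col=5): c = 0.2500 + -0.0400i → escape time 8
(row=1, col=0): c = -0.4400 + -0.4050i → escape time 8
(row=1, col=1): c = -0.3020 + -0.4050i → escape time 8
(row=1, col=2): c = -0.1640 + -0.4050i → escape time 8
(row=1, col=3): c = -0.0260 + -0.4050i → escape time 8
(row=1, col=4): c = 0.1120 + -0.4050i → escape time 8
(row=1, col=5): c = 0.2500 + -0.4050i → escape time 8
(row=2, col=0): c = -0.4400 + -0.7700i → escape time 6
(row=2, col=1): c = -0.3020 + -0.7700i → escape time 8
(row=2, col=2): c = -0.1640 + -0.7700i → escape time 8
(row=2, col=3): c = -0.0260 + -0.7700i → escape time 8
(row=2, col=4): c = 0.1120 + -0.7700i → escape time 6
(row=2, col=5): c = 0.2500 + -0.7700i → escape time 5
(row=3, col=0): c = -0.4400 + -1.1350i → escape time 3
(row=3, col=1): c = -0.3020 + -1.1350i → escape time 4
(row=3, col=2): c = -0.1640 + -1.1350i → escape time 5
(row=3, col=3): c = -0.0260 + -1.1350i → escape time 4
(row=3, col=4): c = 0.1120 + -1.1350i → escape time 3
(row=3, col=5): c = 0.2500 + -1.1350i → escape time 3
(row=4, col=0): c = -0.4400 + -1.5000i → escape time 2
(row=4, col=1): c = -0.3020 + -1.5000i → escape time 2
(row=4, col=2): c = -0.1640 + -1.5000i → escape time 2
(row=4, col=3): c = -0.0260 + -1.5000i → escape time 2
(row=4, col=4): c = 0.1120 + -1.5000i → escape time 2
(row=4, col=5): c = 0.2500 + -1.5000i → escape time 2

Answer: 888888
888888
688865
345433
222222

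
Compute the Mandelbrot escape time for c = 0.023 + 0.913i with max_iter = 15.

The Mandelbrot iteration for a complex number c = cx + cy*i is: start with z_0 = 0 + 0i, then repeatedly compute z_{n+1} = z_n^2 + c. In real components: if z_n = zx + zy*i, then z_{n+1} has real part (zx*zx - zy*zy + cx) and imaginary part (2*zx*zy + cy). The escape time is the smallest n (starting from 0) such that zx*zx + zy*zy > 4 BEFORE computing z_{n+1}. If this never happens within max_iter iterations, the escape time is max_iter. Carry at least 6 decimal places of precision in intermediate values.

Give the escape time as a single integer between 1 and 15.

z_0 = 0 + 0i, c = 0.0230 + 0.9130i
Iter 1: z = 0.0230 + 0.9130i, |z|^2 = 0.8341
Iter 2: z = -0.8100 + 0.9550i, |z|^2 = 1.5682
Iter 3: z = -0.2329 + -0.6342i, |z|^2 = 0.4564
Iter 4: z = -0.3250 + 1.2083i, |z|^2 = 1.5657
Iter 5: z = -1.3315 + 0.1277i, |z|^2 = 1.7892
Iter 6: z = 1.7796 + 0.5730i, |z|^2 = 3.4952
Iter 7: z = 2.8616 + 2.9523i, |z|^2 = 16.9047
Escaped at iteration 7

Answer: 7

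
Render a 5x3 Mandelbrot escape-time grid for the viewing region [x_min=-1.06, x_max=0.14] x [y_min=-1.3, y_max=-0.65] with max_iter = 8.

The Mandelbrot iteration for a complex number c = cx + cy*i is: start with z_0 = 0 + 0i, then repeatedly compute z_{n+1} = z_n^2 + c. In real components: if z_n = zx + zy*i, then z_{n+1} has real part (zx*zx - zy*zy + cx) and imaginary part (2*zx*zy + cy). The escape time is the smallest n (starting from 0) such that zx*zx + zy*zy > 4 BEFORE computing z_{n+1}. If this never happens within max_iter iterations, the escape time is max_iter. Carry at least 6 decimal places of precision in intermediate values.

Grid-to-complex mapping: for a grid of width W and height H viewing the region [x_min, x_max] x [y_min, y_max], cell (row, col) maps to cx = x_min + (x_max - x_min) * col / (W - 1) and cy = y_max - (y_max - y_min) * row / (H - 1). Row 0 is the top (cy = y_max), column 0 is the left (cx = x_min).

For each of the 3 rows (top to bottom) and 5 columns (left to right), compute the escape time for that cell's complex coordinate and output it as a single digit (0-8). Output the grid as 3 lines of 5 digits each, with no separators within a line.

Answer: 45888
33484
23322

Derivation:
(row=0, col=0): c = -1.0600 + -0.6500i → escape time 4
(row=0, col=1): c = -0.7600 + -0.6500i → escape time 5
(row=0, col=2): c = -0.4600 + -0.6500i → escape time 8
(row=0, col=3): c = -0.1600 + -0.6500i → escape time 8
(row=0, col=4): c = 0.1400 + -0.6500i → escape time 8
(row=1, col=0): c = -1.0600 + -0.9750i → escape time 3
(row=1, col=1): c = -0.7600 + -0.9750i → escape time 3
(row=1, col=2): c = -0.4600 + -0.9750i → escape time 4
(row=1, col=3): c = -0.1600 + -0.9750i → escape time 8
(row=1, col=4): c = 0.1400 + -0.9750i → escape time 4
(row=2, col=0): c = -1.0600 + -1.3000i → escape time 2
(row=2, col=1): c = -0.7600 + -1.3000i → escape time 3
(row=2, col=2): c = -0.4600 + -1.3000i → escape time 3
(row=2, col=3): c = -0.1600 + -1.3000i → escape time 2
(row=2, col=4): c = 0.1400 + -1.3000i → escape time 2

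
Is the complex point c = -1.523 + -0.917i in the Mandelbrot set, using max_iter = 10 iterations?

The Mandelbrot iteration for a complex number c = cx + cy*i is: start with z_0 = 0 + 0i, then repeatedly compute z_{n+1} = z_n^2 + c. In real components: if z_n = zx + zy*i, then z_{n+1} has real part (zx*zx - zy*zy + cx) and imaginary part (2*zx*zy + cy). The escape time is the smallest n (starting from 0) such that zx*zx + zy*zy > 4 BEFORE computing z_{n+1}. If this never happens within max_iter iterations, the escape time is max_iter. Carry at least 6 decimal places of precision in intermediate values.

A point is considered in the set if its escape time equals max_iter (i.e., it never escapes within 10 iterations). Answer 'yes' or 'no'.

z_0 = 0 + 0i, c = -1.5230 + -0.9170i
Iter 1: z = -1.5230 + -0.9170i, |z|^2 = 3.1604
Iter 2: z = -0.0444 + 1.8762i, |z|^2 = 3.5220
Iter 3: z = -5.0411 + -1.0835i, |z|^2 = 26.5865
Escaped at iteration 3

Answer: no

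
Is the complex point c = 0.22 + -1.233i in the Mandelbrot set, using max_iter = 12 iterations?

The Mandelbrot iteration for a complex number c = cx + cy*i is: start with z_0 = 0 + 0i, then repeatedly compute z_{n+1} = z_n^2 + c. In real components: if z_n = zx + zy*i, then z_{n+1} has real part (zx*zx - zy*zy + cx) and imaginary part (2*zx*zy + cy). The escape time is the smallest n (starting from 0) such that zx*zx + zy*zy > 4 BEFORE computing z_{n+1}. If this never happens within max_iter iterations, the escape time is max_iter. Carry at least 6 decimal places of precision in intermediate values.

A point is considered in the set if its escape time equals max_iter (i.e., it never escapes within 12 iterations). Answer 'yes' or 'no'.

Answer: no

Derivation:
z_0 = 0 + 0i, c = 0.2200 + -1.2330i
Iter 1: z = 0.2200 + -1.2330i, |z|^2 = 1.5687
Iter 2: z = -1.2519 + -1.7755i, |z|^2 = 4.7197
Escaped at iteration 2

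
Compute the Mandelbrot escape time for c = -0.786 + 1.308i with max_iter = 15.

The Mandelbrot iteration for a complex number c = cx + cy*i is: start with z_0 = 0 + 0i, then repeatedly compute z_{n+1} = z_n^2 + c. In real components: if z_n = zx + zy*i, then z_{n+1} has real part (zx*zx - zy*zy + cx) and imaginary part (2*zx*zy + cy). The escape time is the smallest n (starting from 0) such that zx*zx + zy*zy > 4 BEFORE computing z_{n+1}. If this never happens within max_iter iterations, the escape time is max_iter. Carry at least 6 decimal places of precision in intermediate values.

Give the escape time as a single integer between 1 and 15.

Answer: 2

Derivation:
z_0 = 0 + 0i, c = -0.7860 + 1.3080i
Iter 1: z = -0.7860 + 1.3080i, |z|^2 = 2.3287
Iter 2: z = -1.8791 + -0.7482i, |z|^2 = 4.0907
Escaped at iteration 2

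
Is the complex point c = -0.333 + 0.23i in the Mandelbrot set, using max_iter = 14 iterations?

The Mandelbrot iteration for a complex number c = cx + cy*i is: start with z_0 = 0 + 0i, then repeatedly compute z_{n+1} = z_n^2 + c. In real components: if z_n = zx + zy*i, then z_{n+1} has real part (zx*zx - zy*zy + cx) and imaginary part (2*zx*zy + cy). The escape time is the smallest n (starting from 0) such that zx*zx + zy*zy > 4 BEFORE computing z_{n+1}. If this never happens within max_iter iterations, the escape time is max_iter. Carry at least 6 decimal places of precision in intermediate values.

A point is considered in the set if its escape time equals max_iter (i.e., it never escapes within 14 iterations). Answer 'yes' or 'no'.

z_0 = 0 + 0i, c = -0.3330 + 0.2300i
Iter 1: z = -0.3330 + 0.2300i, |z|^2 = 0.1638
Iter 2: z = -0.2750 + 0.0768i, |z|^2 = 0.0815
Iter 3: z = -0.2633 + 0.1877i, |z|^2 = 0.1046
Iter 4: z = -0.2989 + 0.1311i, |z|^2 = 0.1066
Iter 5: z = -0.2608 + 0.1516i, |z|^2 = 0.0910
Iter 6: z = -0.2879 + 0.1509i, |z|^2 = 0.1057
Iter 7: z = -0.2729 + 0.1431i, |z|^2 = 0.0949
Iter 8: z = -0.2790 + 0.1519i, |z|^2 = 0.1009
Iter 9: z = -0.2782 + 0.1452i, |z|^2 = 0.0985
Iter 10: z = -0.2767 + 0.1492i, |z|^2 = 0.0988
Iter 11: z = -0.2787 + 0.1474i, |z|^2 = 0.0994
Iter 12: z = -0.2771 + 0.1478i, |z|^2 = 0.0986
Iter 13: z = -0.2781 + 0.1481i, |z|^2 = 0.0993
Did not escape in 14 iterations → in set

Answer: yes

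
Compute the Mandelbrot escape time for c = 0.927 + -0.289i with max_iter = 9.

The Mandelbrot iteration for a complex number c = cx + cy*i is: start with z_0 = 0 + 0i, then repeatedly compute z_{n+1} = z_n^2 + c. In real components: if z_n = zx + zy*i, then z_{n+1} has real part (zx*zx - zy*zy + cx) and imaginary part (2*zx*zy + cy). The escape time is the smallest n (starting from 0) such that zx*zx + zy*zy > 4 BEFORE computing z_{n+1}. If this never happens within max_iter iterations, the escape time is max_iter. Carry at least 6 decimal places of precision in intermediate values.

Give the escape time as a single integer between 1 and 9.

Answer: 3

Derivation:
z_0 = 0 + 0i, c = 0.9270 + -0.2890i
Iter 1: z = 0.9270 + -0.2890i, |z|^2 = 0.9429
Iter 2: z = 1.7028 + -0.8248i, |z|^2 = 3.5799
Iter 3: z = 3.1463 + -3.0980i, |z|^2 = 19.4963
Escaped at iteration 3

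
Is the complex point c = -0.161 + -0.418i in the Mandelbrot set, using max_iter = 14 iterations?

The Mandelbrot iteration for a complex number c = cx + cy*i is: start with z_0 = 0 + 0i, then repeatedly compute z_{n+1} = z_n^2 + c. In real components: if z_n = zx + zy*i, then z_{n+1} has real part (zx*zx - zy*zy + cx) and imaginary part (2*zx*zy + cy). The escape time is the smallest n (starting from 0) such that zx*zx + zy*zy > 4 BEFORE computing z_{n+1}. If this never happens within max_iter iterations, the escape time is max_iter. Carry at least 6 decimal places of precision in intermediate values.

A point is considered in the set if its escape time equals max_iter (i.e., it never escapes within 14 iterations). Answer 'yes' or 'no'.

z_0 = 0 + 0i, c = -0.1610 + -0.4180i
Iter 1: z = -0.1610 + -0.4180i, |z|^2 = 0.2006
Iter 2: z = -0.3098 + -0.2834i, |z|^2 = 0.1763
Iter 3: z = -0.1453 + -0.2424i, |z|^2 = 0.0799
Iter 4: z = -0.1986 + -0.3475i, |z|^2 = 0.1602
Iter 5: z = -0.2423 + -0.2799i, |z|^2 = 0.1371
Iter 6: z = -0.1806 + -0.2823i, |z|^2 = 0.1123
Iter 7: z = -0.2081 + -0.3160i, |z|^2 = 0.1432
Iter 8: z = -0.2176 + -0.2865i, |z|^2 = 0.1294
Iter 9: z = -0.1957 + -0.2933i, |z|^2 = 0.1244
Iter 10: z = -0.2087 + -0.3032i, |z|^2 = 0.1355
Iter 11: z = -0.2093 + -0.2914i, |z|^2 = 0.1288
Iter 12: z = -0.2021 + -0.2960i, |z|^2 = 0.1285
Iter 13: z = -0.2078 + -0.2984i, |z|^2 = 0.1322
Did not escape in 14 iterations → in set

Answer: yes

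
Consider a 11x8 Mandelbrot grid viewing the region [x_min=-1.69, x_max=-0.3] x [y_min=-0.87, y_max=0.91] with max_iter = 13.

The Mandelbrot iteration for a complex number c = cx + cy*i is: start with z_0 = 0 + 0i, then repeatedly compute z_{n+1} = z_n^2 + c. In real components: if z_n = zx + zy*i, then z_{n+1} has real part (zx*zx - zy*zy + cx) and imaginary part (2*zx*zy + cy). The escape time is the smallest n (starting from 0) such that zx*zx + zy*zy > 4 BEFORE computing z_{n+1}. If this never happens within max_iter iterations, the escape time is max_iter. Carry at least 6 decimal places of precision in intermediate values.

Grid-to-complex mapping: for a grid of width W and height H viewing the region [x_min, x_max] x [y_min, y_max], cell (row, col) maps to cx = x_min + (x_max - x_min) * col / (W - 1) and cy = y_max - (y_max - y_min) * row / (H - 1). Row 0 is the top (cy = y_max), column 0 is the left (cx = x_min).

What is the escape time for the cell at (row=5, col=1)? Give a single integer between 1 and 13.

z_0 = 0 + 0i, c = -1.5510 + -0.3614i
Iter 1: z = -1.5510 + -0.3614i, |z|^2 = 2.5362
Iter 2: z = 0.7240 + 0.7597i, |z|^2 = 1.1013
Iter 3: z = -1.6040 + 0.7386i, |z|^2 = 3.1185
Iter 4: z = 0.4764 + -2.7309i, |z|^2 = 7.6850
Escaped at iteration 4

Answer: 4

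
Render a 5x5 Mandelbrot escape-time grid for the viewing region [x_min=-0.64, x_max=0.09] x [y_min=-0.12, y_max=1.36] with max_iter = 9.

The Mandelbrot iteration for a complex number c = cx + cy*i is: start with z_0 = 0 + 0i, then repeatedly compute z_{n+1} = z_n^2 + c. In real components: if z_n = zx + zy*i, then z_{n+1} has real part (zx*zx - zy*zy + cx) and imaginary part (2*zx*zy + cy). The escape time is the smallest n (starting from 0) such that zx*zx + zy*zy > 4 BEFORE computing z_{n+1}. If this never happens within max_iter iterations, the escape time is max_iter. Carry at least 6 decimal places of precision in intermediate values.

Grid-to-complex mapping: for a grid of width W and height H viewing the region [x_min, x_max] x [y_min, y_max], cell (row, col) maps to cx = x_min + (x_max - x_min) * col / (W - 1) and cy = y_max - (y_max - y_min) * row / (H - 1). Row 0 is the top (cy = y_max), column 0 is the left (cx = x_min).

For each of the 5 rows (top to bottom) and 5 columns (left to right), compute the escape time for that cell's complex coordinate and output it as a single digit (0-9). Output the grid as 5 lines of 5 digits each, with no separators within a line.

Answer: 22222
44594
79999
99999
99999

Derivation:
(row=0, col=0): c = -0.6400 + 1.3600i → escape time 2
(row=0, col=1): c = -0.4575 + 1.3600i → escape time 2
(row=0, col=2): c = -0.2750 + 1.3600i → escape time 2
(row=0, col=3): c = -0.0925 + 1.3600i → escape time 2
(row=0, col=4): c = 0.0900 + 1.3600i → escape time 2
(row=1, col=0): c = -0.6400 + 0.9900i → escape time 4
(row=1, col=1): c = -0.4575 + 0.9900i → escape time 4
(row=1, col=2): c = -0.2750 + 0.9900i → escape time 5
(row=1, col=3): c = -0.0925 + 0.9900i → escape time 9
(row=1, col=4): c = 0.0900 + 0.9900i → escape time 4
(row=2, col=0): c = -0.6400 + 0.6200i → escape time 7
(row=2, col=1): c = -0.4575 + 0.6200i → escape time 9
(row=2, col=2): c = -0.2750 + 0.6200i → escape time 9
(row=2, col=3): c = -0.0925 + 0.6200i → escape time 9
(row=2, col=4): c = 0.0900 + 0.6200i → escape time 9
(row=3, col=0): c = -0.6400 + 0.2500i → escape time 9
(row=3, col=1): c = -0.4575 + 0.2500i → escape time 9
(row=3, col=2): c = -0.2750 + 0.2500i → escape time 9
(row=3, col=3): c = -0.0925 + 0.2500i → escape time 9
(row=3, col=4): c = 0.0900 + 0.2500i → escape time 9
(row=4, col=0): c = -0.6400 + -0.1200i → escape time 9
(row=4, col=1): c = -0.4575 + -0.1200i → escape time 9
(row=4, col=2): c = -0.2750 + -0.1200i → escape time 9
(row=4, col=3): c = -0.0925 + -0.1200i → escape time 9
(row=4, col=4): c = 0.0900 + -0.1200i → escape time 9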